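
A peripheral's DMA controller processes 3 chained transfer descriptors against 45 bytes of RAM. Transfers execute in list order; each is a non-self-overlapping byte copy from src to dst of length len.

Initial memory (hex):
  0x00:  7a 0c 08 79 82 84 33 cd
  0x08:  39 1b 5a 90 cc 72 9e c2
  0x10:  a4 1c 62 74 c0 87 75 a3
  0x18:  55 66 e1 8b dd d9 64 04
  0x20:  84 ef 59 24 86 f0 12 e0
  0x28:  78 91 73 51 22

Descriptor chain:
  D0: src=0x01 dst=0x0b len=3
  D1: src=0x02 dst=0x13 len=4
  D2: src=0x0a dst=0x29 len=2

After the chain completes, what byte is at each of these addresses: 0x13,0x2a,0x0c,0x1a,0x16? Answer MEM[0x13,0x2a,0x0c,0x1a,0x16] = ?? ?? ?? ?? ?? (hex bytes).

[0] 0x01->0x0b len=3 : 0c 08 79
[1] 0x02->0x13 len=4 : 08 79 82 84
[2] 0x0a->0x29 len=2 : 5a 0c
query mem[0x13]=0x08, mem[0x2a]=0x0c, mem[0x0c]=0x08, mem[0x1a]=0xe1, mem[0x16]=0x84

MEM[0x13,0x2a,0x0c,0x1a,0x16] = 08 0c 08 e1 84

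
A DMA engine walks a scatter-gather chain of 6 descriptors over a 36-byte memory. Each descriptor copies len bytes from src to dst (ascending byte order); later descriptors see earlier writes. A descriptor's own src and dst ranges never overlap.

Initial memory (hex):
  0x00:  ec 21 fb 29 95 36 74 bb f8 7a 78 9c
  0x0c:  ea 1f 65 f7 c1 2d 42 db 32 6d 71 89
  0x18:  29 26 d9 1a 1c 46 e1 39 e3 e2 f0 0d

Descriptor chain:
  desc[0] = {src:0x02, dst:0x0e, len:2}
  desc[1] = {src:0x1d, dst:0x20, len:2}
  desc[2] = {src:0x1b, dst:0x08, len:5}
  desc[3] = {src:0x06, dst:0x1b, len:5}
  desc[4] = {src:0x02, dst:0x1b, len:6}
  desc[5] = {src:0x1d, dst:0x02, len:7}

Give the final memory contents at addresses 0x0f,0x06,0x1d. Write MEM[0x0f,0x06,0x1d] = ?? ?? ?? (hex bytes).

[0] 0x02->0x0e len=2 : fb 29
[1] 0x1d->0x20 len=2 : 46 e1
[2] 0x1b->0x08 len=5 : 1a 1c 46 e1 39
[3] 0x06->0x1b len=5 : 74 bb 1a 1c 46
[4] 0x02->0x1b len=6 : fb 29 95 36 74 bb
[5] 0x1d->0x02 len=7 : 95 36 74 bb e1 f0 0d
query mem[0x0f]=0x29, mem[0x06]=0xe1, mem[0x1d]=0x95

MEM[0x0f,0x06,0x1d] = 29 e1 95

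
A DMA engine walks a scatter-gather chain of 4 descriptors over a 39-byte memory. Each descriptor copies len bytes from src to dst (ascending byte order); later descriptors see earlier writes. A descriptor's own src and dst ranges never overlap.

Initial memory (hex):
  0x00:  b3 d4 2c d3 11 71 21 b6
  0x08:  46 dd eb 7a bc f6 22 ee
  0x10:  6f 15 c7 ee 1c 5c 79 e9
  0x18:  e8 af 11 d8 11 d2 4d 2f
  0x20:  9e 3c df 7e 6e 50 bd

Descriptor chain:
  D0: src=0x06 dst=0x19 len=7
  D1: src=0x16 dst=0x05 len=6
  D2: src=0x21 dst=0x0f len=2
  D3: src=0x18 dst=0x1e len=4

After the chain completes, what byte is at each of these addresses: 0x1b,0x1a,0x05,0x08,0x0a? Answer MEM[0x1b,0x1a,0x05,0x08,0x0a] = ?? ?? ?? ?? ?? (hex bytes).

MEM[0x1b,0x1a,0x05,0x08,0x0a] = 46 b6 79 21 46

D0: mem[0x19..0x1f] <- [21 b6 46 dd eb 7a bc]
D1: mem[0x05..0x0a] <- [79 e9 e8 21 b6 46]
D2: mem[0x0f..0x10] <- [3c df]
D3: mem[0x1e..0x21] <- [e8 21 b6 46]
query mem[0x1b]=0x46, mem[0x1a]=0xb6, mem[0x05]=0x79, mem[0x08]=0x21, mem[0x0a]=0x46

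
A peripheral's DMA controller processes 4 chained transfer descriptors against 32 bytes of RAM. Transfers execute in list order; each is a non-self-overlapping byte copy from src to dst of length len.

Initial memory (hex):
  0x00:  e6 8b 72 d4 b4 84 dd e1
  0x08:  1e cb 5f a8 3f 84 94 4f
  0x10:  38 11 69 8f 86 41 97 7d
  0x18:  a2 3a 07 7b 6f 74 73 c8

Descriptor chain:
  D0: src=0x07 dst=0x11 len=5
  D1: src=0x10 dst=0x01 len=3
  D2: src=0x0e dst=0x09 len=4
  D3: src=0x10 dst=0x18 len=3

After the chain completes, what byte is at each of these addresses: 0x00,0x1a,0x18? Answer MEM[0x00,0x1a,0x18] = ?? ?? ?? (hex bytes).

#0 dst[0x11+5] := {0xe1,0x1e,0xcb,0x5f,0xa8}
#1 dst[0x01+3] := {0x38,0xe1,0x1e}
#2 dst[0x09+4] := {0x94,0x4f,0x38,0xe1}
#3 dst[0x18+3] := {0x38,0xe1,0x1e}
query mem[0x00]=0xe6, mem[0x1a]=0x1e, mem[0x18]=0x38

MEM[0x00,0x1a,0x18] = e6 1e 38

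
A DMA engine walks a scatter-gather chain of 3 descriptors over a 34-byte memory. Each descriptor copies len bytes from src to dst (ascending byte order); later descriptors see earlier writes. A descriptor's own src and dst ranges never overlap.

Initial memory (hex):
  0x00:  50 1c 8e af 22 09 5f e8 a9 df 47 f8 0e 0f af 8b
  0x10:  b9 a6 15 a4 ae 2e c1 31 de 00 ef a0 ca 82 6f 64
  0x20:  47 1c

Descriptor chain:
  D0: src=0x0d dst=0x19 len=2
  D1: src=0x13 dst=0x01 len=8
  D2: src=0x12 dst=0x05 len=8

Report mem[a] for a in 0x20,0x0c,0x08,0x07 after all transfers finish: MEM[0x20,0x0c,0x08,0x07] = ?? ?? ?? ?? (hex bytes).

[0] 0x0d->0x19 len=2 : 0f af
[1] 0x13->0x01 len=8 : a4 ae 2e c1 31 de 0f af
[2] 0x12->0x05 len=8 : 15 a4 ae 2e c1 31 de 0f
query mem[0x20]=0x47, mem[0x0c]=0x0f, mem[0x08]=0x2e, mem[0x07]=0xae

MEM[0x20,0x0c,0x08,0x07] = 47 0f 2e ae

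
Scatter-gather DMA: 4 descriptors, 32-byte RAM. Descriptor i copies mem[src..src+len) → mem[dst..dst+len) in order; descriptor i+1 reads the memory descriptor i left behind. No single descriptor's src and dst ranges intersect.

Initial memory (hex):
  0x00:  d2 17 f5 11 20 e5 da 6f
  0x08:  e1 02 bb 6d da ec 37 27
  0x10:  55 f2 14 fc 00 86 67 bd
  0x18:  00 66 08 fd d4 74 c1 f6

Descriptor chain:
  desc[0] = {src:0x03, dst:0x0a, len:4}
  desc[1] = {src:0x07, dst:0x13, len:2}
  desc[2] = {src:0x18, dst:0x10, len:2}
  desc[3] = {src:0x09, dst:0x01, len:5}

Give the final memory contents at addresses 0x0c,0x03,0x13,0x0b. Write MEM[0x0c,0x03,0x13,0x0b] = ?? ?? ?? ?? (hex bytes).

MEM[0x0c,0x03,0x13,0x0b] = e5 20 6f 20

D0: mem[0x0a..0x0d] <- [11 20 e5 da]
D1: mem[0x13..0x14] <- [6f e1]
D2: mem[0x10..0x11] <- [00 66]
D3: mem[0x01..0x05] <- [02 11 20 e5 da]
query mem[0x0c]=0xe5, mem[0x03]=0x20, mem[0x13]=0x6f, mem[0x0b]=0x20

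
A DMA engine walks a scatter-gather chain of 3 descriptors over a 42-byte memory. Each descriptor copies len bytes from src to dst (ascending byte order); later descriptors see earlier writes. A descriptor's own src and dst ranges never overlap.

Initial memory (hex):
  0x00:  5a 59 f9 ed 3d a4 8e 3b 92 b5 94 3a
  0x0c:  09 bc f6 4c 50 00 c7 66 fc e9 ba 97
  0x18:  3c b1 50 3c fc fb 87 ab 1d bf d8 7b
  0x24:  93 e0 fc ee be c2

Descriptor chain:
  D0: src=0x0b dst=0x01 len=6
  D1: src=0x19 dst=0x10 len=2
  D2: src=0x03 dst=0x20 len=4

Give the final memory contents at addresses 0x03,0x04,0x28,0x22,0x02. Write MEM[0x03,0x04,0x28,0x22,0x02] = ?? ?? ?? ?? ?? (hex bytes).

MEM[0x03,0x04,0x28,0x22,0x02] = bc f6 be 4c 09

D0: mem[0x01..0x06] <- [3a 09 bc f6 4c 50]
D1: mem[0x10..0x11] <- [b1 50]
D2: mem[0x20..0x23] <- [bc f6 4c 50]
query mem[0x03]=0xbc, mem[0x04]=0xf6, mem[0x28]=0xbe, mem[0x22]=0x4c, mem[0x02]=0x09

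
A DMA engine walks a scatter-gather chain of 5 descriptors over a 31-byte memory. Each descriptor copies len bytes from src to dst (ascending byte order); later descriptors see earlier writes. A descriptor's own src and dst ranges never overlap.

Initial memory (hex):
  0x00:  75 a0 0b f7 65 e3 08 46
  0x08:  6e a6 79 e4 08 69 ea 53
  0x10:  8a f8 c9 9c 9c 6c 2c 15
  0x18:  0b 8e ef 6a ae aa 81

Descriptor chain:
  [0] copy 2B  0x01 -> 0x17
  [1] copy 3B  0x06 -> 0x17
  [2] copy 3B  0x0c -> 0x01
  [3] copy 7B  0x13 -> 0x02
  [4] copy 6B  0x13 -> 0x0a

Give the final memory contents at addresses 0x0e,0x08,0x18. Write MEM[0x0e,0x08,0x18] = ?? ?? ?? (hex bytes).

MEM[0x0e,0x08,0x18] = 08 6e 46

[0] 0x01->0x17 len=2 : a0 0b
[1] 0x06->0x17 len=3 : 08 46 6e
[2] 0x0c->0x01 len=3 : 08 69 ea
[3] 0x13->0x02 len=7 : 9c 9c 6c 2c 08 46 6e
[4] 0x13->0x0a len=6 : 9c 9c 6c 2c 08 46
query mem[0x0e]=0x08, mem[0x08]=0x6e, mem[0x18]=0x46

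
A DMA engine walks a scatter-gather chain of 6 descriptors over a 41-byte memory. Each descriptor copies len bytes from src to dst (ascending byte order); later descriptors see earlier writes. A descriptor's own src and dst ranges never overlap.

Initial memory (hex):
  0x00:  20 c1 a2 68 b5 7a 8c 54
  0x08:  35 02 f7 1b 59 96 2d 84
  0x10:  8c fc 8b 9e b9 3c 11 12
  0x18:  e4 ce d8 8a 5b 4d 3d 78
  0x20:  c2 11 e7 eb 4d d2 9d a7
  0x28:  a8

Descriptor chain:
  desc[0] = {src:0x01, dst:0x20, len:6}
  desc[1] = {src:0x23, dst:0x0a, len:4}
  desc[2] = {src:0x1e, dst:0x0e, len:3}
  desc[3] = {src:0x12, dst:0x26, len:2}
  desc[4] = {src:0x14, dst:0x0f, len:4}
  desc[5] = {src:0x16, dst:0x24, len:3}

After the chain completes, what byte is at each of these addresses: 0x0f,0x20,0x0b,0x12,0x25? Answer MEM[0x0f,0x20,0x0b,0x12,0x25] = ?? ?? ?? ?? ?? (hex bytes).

  after D0: wrote 6B at 0x20 = c1a268b57a8c
  after D1: wrote 4B at 0x0a = b57a8c9d
  after D2: wrote 3B at 0x0e = 3d78c1
  after D3: wrote 2B at 0x26 = 8b9e
  after D4: wrote 4B at 0x0f = b93c1112
  after D5: wrote 3B at 0x24 = 1112e4
query mem[0x0f]=0xb9, mem[0x20]=0xc1, mem[0x0b]=0x7a, mem[0x12]=0x12, mem[0x25]=0x12

MEM[0x0f,0x20,0x0b,0x12,0x25] = b9 c1 7a 12 12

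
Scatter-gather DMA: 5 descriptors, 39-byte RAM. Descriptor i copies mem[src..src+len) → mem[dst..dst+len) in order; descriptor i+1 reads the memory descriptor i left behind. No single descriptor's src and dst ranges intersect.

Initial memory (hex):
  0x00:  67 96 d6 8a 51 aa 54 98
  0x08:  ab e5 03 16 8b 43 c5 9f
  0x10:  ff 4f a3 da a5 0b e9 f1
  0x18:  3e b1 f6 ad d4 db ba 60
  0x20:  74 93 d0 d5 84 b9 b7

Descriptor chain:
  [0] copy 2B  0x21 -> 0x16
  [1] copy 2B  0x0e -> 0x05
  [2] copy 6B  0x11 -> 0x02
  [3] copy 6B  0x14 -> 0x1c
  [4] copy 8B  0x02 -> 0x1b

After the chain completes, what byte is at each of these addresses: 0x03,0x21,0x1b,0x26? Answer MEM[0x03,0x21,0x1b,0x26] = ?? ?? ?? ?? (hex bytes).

MEM[0x03,0x21,0x1b,0x26] = a3 ab 4f b7

  after D0: wrote 2B at 0x16 = 93d0
  after D1: wrote 2B at 0x05 = c59f
  after D2: wrote 6B at 0x02 = 4fa3daa50b93
  after D3: wrote 6B at 0x1c = a50b93d03eb1
  after D4: wrote 8B at 0x1b = 4fa3daa50b93abe5
query mem[0x03]=0xa3, mem[0x21]=0xab, mem[0x1b]=0x4f, mem[0x26]=0xb7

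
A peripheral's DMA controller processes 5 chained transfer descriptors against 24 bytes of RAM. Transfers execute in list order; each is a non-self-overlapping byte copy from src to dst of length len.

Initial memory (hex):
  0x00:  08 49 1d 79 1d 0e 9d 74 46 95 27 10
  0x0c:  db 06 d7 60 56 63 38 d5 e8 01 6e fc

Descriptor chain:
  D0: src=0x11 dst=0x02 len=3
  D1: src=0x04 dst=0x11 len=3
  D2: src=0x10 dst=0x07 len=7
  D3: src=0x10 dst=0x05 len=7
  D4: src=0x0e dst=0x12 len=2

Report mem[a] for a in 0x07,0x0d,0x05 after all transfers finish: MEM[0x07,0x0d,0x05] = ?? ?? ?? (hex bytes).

MEM[0x07,0x0d,0x05] = 0e 6e 56

#0 dst[0x02+3] := {0x63,0x38,0xd5}
#1 dst[0x11+3] := {0xd5,0x0e,0x9d}
#2 dst[0x07+7] := {0x56,0xd5,0x0e,0x9d,0xe8,0x01,0x6e}
#3 dst[0x05+7] := {0x56,0xd5,0x0e,0x9d,0xe8,0x01,0x6e}
#4 dst[0x12+2] := {0xd7,0x60}
query mem[0x07]=0x0e, mem[0x0d]=0x6e, mem[0x05]=0x56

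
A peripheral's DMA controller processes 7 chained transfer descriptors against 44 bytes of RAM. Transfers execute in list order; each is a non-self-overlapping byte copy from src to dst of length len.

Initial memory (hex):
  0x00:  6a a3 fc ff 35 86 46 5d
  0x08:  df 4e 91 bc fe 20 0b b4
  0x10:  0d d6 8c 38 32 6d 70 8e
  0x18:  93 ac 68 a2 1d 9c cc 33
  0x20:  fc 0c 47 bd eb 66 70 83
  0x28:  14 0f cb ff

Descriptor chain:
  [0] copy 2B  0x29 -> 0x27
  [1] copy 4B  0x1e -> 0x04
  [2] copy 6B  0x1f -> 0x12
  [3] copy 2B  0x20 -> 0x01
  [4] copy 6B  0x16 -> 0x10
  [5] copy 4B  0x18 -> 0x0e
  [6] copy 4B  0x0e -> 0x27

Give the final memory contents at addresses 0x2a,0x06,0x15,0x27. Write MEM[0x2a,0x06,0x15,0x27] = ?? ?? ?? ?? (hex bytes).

MEM[0x2a,0x06,0x15,0x27] = a2 fc a2 93

#0 dst[0x27+2] := {0x0f,0xcb}
#1 dst[0x04+4] := {0xcc,0x33,0xfc,0x0c}
#2 dst[0x12+6] := {0x33,0xfc,0x0c,0x47,0xbd,0xeb}
#3 dst[0x01+2] := {0xfc,0x0c}
#4 dst[0x10+6] := {0xbd,0xeb,0x93,0xac,0x68,0xa2}
#5 dst[0x0e+4] := {0x93,0xac,0x68,0xa2}
#6 dst[0x27+4] := {0x93,0xac,0x68,0xa2}
query mem[0x2a]=0xa2, mem[0x06]=0xfc, mem[0x15]=0xa2, mem[0x27]=0x93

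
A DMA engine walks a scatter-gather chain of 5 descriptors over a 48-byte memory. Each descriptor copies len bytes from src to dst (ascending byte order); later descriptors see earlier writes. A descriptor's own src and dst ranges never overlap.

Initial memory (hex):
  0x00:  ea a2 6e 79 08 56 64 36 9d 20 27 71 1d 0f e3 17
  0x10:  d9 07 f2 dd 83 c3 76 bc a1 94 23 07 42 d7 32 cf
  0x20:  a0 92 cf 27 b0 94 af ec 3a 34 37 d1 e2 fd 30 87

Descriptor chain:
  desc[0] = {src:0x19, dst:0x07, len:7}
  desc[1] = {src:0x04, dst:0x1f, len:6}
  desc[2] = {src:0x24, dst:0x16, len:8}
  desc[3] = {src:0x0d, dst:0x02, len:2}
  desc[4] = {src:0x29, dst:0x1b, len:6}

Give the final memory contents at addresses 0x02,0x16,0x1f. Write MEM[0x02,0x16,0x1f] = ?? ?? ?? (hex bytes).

  after D0: wrote 7B at 0x07 = 94230742d732cf
  after D1: wrote 6B at 0x1f = 085664942307
  after D2: wrote 8B at 0x16 = 0794afec3a3437d1
  after D3: wrote 2B at 0x02 = cfe3
  after D4: wrote 6B at 0x1b = 3437d1e2fd30
query mem[0x02]=0xcf, mem[0x16]=0x07, mem[0x1f]=0xfd

MEM[0x02,0x16,0x1f] = cf 07 fd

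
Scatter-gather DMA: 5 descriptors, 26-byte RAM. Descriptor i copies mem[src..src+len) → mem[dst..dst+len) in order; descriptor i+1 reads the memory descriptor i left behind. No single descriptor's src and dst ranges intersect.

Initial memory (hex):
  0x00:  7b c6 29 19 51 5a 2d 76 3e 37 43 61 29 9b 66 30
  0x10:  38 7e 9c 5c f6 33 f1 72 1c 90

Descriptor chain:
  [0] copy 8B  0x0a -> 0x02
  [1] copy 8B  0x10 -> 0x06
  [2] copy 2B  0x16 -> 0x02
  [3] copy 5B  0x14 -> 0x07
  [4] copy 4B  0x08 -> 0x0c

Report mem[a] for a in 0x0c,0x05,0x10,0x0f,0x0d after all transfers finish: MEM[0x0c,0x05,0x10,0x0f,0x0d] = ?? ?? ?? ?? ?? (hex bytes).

#0 dst[0x02+8] := {0x43,0x61,0x29,0x9b,0x66,0x30,0x38,0x7e}
#1 dst[0x06+8] := {0x38,0x7e,0x9c,0x5c,0xf6,0x33,0xf1,0x72}
#2 dst[0x02+2] := {0xf1,0x72}
#3 dst[0x07+5] := {0xf6,0x33,0xf1,0x72,0x1c}
#4 dst[0x0c+4] := {0x33,0xf1,0x72,0x1c}
query mem[0x0c]=0x33, mem[0x05]=0x9b, mem[0x10]=0x38, mem[0x0f]=0x1c, mem[0x0d]=0xf1

MEM[0x0c,0x05,0x10,0x0f,0x0d] = 33 9b 38 1c f1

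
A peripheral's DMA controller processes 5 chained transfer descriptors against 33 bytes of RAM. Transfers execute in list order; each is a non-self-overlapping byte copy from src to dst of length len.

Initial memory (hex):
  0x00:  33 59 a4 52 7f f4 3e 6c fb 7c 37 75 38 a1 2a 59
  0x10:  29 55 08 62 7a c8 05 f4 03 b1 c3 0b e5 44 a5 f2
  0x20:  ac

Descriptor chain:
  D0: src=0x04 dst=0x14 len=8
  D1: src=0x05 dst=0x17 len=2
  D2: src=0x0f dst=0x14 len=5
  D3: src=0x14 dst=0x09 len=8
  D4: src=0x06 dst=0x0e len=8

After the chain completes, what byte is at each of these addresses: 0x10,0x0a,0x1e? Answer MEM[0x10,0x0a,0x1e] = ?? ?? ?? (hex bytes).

MEM[0x10,0x0a,0x1e] = fb 29 a5

  after D0: wrote 8B at 0x14 = 7ff43e6cfb7c3775
  after D1: wrote 2B at 0x17 = f43e
  after D2: wrote 5B at 0x14 = 5929550862
  after D3: wrote 8B at 0x09 = 59295508627c3775
  after D4: wrote 8B at 0x0e = 3e6cfb5929550862
query mem[0x10]=0xfb, mem[0x0a]=0x29, mem[0x1e]=0xa5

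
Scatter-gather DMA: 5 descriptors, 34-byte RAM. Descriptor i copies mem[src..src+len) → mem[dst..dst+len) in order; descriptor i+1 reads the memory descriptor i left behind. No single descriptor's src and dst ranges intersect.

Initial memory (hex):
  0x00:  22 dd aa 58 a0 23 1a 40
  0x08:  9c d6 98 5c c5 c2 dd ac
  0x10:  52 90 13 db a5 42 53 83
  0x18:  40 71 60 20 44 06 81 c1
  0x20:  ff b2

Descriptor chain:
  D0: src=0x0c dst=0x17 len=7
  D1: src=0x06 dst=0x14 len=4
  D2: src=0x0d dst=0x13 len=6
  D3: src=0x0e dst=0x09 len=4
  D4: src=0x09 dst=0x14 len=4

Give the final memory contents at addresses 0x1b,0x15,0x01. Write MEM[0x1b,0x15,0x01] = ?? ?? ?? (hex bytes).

MEM[0x1b,0x15,0x01] = 52 ac dd

D0: mem[0x17..0x1d] <- [c5 c2 dd ac 52 90 13]
D1: mem[0x14..0x17] <- [1a 40 9c d6]
D2: mem[0x13..0x18] <- [c2 dd ac 52 90 13]
D3: mem[0x09..0x0c] <- [dd ac 52 90]
D4: mem[0x14..0x17] <- [dd ac 52 90]
query mem[0x1b]=0x52, mem[0x15]=0xac, mem[0x01]=0xdd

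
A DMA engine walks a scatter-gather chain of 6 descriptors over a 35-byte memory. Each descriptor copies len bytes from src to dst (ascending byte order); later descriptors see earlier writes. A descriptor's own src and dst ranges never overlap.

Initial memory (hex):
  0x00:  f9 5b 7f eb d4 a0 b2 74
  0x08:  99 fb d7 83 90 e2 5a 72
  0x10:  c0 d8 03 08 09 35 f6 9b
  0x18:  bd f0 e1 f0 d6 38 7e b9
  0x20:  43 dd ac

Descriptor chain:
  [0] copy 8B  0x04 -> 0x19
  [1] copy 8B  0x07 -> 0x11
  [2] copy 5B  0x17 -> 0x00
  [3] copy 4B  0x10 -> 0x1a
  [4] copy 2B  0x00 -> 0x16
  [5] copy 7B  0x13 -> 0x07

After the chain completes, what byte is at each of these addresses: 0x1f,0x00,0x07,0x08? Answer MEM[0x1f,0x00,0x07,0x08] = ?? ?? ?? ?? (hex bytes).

MEM[0x1f,0x00,0x07,0x08] = d7 e2 fb d7

#0 dst[0x19+8] := {0xd4,0xa0,0xb2,0x74,0x99,0xfb,0xd7,0x83}
#1 dst[0x11+8] := {0x74,0x99,0xfb,0xd7,0x83,0x90,0xe2,0x5a}
#2 dst[0x00+5] := {0xe2,0x5a,0xd4,0xa0,0xb2}
#3 dst[0x1a+4] := {0xc0,0x74,0x99,0xfb}
#4 dst[0x16+2] := {0xe2,0x5a}
#5 dst[0x07+7] := {0xfb,0xd7,0x83,0xe2,0x5a,0x5a,0xd4}
query mem[0x1f]=0xd7, mem[0x00]=0xe2, mem[0x07]=0xfb, mem[0x08]=0xd7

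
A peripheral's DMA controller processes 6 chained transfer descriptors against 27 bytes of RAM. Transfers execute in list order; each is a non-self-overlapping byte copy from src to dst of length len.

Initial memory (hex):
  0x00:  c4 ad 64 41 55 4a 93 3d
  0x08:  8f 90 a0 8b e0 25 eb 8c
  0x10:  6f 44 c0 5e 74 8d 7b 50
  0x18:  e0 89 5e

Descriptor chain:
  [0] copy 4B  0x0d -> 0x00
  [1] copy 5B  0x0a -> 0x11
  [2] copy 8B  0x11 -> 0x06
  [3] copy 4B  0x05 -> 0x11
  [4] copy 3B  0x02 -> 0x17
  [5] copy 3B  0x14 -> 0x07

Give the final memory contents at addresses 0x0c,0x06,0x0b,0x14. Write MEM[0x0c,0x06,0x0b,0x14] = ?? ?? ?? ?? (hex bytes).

MEM[0x0c,0x06,0x0b,0x14] = 50 a0 7b e0

#0 dst[0x00+4] := {0x25,0xeb,0x8c,0x6f}
#1 dst[0x11+5] := {0xa0,0x8b,0xe0,0x25,0xeb}
#2 dst[0x06+8] := {0xa0,0x8b,0xe0,0x25,0xeb,0x7b,0x50,0xe0}
#3 dst[0x11+4] := {0x4a,0xa0,0x8b,0xe0}
#4 dst[0x17+3] := {0x8c,0x6f,0x55}
#5 dst[0x07+3] := {0xe0,0xeb,0x7b}
query mem[0x0c]=0x50, mem[0x06]=0xa0, mem[0x0b]=0x7b, mem[0x14]=0xe0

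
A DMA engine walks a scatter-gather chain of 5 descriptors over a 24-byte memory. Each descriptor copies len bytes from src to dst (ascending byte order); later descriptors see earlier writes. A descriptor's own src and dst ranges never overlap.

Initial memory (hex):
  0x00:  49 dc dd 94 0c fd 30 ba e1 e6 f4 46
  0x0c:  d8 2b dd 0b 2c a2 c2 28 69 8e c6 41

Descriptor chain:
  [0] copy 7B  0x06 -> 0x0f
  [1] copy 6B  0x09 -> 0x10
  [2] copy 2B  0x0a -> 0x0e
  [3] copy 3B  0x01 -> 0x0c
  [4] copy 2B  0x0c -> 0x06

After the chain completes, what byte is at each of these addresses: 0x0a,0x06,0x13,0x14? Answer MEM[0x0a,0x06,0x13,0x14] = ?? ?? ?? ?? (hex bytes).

D0: mem[0x0f..0x15] <- [30 ba e1 e6 f4 46 d8]
D1: mem[0x10..0x15] <- [e6 f4 46 d8 2b dd]
D2: mem[0x0e..0x0f] <- [f4 46]
D3: mem[0x0c..0x0e] <- [dc dd 94]
D4: mem[0x06..0x07] <- [dc dd]
query mem[0x0a]=0xf4, mem[0x06]=0xdc, mem[0x13]=0xd8, mem[0x14]=0x2b

MEM[0x0a,0x06,0x13,0x14] = f4 dc d8 2b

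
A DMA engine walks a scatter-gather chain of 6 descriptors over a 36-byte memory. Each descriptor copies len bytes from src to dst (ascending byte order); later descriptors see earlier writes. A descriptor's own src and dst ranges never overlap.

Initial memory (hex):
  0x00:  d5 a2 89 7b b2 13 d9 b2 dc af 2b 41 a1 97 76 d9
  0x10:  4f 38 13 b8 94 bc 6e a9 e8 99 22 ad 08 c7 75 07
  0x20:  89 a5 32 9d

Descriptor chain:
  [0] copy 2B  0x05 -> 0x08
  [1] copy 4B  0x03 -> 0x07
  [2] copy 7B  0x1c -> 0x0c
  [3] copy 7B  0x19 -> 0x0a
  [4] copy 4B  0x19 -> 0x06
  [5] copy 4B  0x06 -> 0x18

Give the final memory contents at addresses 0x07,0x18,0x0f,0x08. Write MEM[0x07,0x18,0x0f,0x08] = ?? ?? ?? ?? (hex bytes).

MEM[0x07,0x18,0x0f,0x08] = 22 99 75 ad

#0 dst[0x08+2] := {0x13,0xd9}
#1 dst[0x07+4] := {0x7b,0xb2,0x13,0xd9}
#2 dst[0x0c+7] := {0x08,0xc7,0x75,0x07,0x89,0xa5,0x32}
#3 dst[0x0a+7] := {0x99,0x22,0xad,0x08,0xc7,0x75,0x07}
#4 dst[0x06+4] := {0x99,0x22,0xad,0x08}
#5 dst[0x18+4] := {0x99,0x22,0xad,0x08}
query mem[0x07]=0x22, mem[0x18]=0x99, mem[0x0f]=0x75, mem[0x08]=0xad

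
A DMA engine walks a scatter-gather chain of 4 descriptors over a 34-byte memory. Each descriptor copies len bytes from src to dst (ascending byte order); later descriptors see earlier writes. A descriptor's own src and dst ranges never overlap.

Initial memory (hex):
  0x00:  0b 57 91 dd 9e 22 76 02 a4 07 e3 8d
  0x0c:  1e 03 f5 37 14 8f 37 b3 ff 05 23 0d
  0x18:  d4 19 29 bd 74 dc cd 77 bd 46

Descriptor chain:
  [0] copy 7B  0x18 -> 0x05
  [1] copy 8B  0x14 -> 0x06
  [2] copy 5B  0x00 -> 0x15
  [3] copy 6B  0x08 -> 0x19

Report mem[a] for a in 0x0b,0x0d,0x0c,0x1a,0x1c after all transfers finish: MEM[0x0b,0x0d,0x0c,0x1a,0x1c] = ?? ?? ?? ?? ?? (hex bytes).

MEM[0x0b,0x0d,0x0c,0x1a,0x1c] = 19 bd 29 0d 19

D0: mem[0x05..0x0b] <- [d4 19 29 bd 74 dc cd]
D1: mem[0x06..0x0d] <- [ff 05 23 0d d4 19 29 bd]
D2: mem[0x15..0x19] <- [0b 57 91 dd 9e]
D3: mem[0x19..0x1e] <- [23 0d d4 19 29 bd]
query mem[0x0b]=0x19, mem[0x0d]=0xbd, mem[0x0c]=0x29, mem[0x1a]=0x0d, mem[0x1c]=0x19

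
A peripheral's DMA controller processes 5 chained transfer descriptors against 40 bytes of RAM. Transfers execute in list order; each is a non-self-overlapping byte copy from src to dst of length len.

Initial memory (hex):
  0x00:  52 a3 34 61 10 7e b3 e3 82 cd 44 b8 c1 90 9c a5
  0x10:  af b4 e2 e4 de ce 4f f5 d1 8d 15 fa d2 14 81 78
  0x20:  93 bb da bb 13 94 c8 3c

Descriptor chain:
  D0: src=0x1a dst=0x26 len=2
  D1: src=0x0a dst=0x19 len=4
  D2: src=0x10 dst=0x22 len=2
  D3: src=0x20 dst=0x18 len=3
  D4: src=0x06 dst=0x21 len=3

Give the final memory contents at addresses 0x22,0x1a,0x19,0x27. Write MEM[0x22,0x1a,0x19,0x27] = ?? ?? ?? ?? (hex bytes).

D0: mem[0x26..0x27] <- [15 fa]
D1: mem[0x19..0x1c] <- [44 b8 c1 90]
D2: mem[0x22..0x23] <- [af b4]
D3: mem[0x18..0x1a] <- [93 bb af]
D4: mem[0x21..0x23] <- [b3 e3 82]
query mem[0x22]=0xe3, mem[0x1a]=0xaf, mem[0x19]=0xbb, mem[0x27]=0xfa

MEM[0x22,0x1a,0x19,0x27] = e3 af bb fa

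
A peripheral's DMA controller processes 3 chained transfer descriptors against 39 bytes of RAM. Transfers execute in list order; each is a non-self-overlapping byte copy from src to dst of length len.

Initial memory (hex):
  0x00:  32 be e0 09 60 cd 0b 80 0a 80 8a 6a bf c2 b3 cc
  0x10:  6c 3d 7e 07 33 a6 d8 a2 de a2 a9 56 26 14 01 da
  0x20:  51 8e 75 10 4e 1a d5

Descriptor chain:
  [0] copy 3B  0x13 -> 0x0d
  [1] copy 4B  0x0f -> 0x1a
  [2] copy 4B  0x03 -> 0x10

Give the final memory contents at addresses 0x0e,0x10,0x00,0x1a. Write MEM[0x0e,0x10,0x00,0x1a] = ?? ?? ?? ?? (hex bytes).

MEM[0x0e,0x10,0x00,0x1a] = 33 09 32 a6

#0 dst[0x0d+3] := {0x07,0x33,0xa6}
#1 dst[0x1a+4] := {0xa6,0x6c,0x3d,0x7e}
#2 dst[0x10+4] := {0x09,0x60,0xcd,0x0b}
query mem[0x0e]=0x33, mem[0x10]=0x09, mem[0x00]=0x32, mem[0x1a]=0xa6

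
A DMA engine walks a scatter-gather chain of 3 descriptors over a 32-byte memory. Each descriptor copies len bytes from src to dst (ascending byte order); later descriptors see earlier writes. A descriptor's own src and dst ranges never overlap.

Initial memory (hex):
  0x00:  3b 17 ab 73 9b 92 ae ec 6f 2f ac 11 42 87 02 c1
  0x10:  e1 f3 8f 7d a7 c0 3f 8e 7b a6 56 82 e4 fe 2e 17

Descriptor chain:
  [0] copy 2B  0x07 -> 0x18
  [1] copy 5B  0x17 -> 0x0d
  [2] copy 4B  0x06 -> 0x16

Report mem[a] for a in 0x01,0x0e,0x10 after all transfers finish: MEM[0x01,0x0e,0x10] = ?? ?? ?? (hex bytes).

#0 dst[0x18+2] := {0xec,0x6f}
#1 dst[0x0d+5] := {0x8e,0xec,0x6f,0x56,0x82}
#2 dst[0x16+4] := {0xae,0xec,0x6f,0x2f}
query mem[0x01]=0x17, mem[0x0e]=0xec, mem[0x10]=0x56

MEM[0x01,0x0e,0x10] = 17 ec 56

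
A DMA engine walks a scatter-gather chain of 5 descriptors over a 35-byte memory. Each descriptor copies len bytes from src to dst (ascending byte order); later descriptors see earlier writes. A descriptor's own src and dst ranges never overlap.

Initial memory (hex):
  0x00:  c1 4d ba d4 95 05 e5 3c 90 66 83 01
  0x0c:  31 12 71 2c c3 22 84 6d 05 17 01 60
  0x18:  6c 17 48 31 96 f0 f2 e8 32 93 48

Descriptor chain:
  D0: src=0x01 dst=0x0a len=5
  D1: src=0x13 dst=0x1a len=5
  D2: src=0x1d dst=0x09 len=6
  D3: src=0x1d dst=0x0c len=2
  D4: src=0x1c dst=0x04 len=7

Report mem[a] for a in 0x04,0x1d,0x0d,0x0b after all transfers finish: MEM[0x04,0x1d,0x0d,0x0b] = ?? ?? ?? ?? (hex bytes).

  after D0: wrote 5B at 0x0a = 4dbad49505
  after D1: wrote 5B at 0x1a = 6d05170160
  after D2: wrote 6B at 0x09 = 0160e8329348
  after D3: wrote 2B at 0x0c = 0160
  after D4: wrote 7B at 0x04 = 170160e8329348
query mem[0x04]=0x17, mem[0x1d]=0x01, mem[0x0d]=0x60, mem[0x0b]=0xe8

MEM[0x04,0x1d,0x0d,0x0b] = 17 01 60 e8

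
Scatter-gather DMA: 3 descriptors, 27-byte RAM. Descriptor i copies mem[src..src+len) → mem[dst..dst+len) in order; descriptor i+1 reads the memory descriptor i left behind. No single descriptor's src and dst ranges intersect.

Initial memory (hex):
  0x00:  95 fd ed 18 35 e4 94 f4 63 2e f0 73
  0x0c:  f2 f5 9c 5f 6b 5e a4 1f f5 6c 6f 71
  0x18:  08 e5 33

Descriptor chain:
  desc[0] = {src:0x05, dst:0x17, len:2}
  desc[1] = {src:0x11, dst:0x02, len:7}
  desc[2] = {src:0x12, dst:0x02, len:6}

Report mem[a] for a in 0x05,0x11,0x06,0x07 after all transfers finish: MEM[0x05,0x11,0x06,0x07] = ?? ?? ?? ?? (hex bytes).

  after D0: wrote 2B at 0x17 = e494
  after D1: wrote 7B at 0x02 = 5ea41ff56c6fe4
  after D2: wrote 6B at 0x02 = a41ff56c6fe4
query mem[0x05]=0x6c, mem[0x11]=0x5e, mem[0x06]=0x6f, mem[0x07]=0xe4

MEM[0x05,0x11,0x06,0x07] = 6c 5e 6f e4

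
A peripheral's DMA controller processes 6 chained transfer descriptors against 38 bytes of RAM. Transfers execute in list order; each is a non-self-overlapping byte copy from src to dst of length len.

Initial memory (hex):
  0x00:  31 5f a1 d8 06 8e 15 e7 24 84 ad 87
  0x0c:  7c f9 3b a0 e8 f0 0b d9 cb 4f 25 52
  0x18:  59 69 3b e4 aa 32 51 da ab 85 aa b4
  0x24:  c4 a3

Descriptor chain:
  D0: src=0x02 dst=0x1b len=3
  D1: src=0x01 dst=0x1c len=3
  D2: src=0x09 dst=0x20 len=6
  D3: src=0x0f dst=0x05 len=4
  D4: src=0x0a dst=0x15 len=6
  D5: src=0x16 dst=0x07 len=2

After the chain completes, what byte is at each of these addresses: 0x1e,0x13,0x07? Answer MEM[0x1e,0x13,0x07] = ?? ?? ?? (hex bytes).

D0: mem[0x1b..0x1d] <- [a1 d8 06]
D1: mem[0x1c..0x1e] <- [5f a1 d8]
D2: mem[0x20..0x25] <- [84 ad 87 7c f9 3b]
D3: mem[0x05..0x08] <- [a0 e8 f0 0b]
D4: mem[0x15..0x1a] <- [ad 87 7c f9 3b a0]
D5: mem[0x07..0x08] <- [87 7c]
query mem[0x1e]=0xd8, mem[0x13]=0xd9, mem[0x07]=0x87

MEM[0x1e,0x13,0x07] = d8 d9 87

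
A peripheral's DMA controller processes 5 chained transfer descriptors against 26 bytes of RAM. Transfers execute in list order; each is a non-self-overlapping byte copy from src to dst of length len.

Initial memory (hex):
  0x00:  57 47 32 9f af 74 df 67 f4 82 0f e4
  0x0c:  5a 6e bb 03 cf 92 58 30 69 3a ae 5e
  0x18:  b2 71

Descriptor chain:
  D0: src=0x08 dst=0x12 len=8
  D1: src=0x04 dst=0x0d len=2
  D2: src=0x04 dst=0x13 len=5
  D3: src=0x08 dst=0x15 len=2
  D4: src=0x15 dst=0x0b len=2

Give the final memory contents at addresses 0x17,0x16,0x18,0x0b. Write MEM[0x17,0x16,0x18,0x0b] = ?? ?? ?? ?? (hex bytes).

#0 dst[0x12+8] := {0xf4,0x82,0x0f,0xe4,0x5a,0x6e,0xbb,0x03}
#1 dst[0x0d+2] := {0xaf,0x74}
#2 dst[0x13+5] := {0xaf,0x74,0xdf,0x67,0xf4}
#3 dst[0x15+2] := {0xf4,0x82}
#4 dst[0x0b+2] := {0xf4,0x82}
query mem[0x17]=0xf4, mem[0x16]=0x82, mem[0x18]=0xbb, mem[0x0b]=0xf4

MEM[0x17,0x16,0x18,0x0b] = f4 82 bb f4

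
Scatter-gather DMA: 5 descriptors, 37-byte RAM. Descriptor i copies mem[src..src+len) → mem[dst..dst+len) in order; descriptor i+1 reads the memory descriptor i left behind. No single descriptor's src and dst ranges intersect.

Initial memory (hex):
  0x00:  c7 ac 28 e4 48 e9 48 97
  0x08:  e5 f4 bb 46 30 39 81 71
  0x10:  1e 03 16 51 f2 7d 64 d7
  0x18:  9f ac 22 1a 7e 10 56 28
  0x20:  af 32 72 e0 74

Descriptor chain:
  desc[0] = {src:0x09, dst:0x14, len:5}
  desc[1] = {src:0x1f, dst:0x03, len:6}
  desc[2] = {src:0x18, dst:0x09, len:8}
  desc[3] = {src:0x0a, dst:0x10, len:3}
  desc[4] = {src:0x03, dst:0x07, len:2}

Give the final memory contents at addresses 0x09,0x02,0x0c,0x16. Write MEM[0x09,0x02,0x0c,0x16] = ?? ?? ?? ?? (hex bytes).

D0: mem[0x14..0x18] <- [f4 bb 46 30 39]
D1: mem[0x03..0x08] <- [28 af 32 72 e0 74]
D2: mem[0x09..0x10] <- [39 ac 22 1a 7e 10 56 28]
D3: mem[0x10..0x12] <- [ac 22 1a]
D4: mem[0x07..0x08] <- [28 af]
query mem[0x09]=0x39, mem[0x02]=0x28, mem[0x0c]=0x1a, mem[0x16]=0x46

MEM[0x09,0x02,0x0c,0x16] = 39 28 1a 46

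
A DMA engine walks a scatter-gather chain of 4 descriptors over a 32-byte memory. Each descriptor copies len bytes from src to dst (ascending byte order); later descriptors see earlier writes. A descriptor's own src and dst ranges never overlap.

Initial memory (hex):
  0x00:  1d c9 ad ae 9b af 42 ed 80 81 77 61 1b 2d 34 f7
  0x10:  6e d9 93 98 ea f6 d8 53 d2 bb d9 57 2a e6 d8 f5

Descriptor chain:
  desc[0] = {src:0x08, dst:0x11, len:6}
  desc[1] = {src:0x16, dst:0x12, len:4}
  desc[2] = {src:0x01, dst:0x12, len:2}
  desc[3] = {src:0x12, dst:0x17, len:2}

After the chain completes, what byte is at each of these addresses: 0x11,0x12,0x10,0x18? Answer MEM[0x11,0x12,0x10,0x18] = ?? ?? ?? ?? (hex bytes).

MEM[0x11,0x12,0x10,0x18] = 80 c9 6e ad

#0 dst[0x11+6] := {0x80,0x81,0x77,0x61,0x1b,0x2d}
#1 dst[0x12+4] := {0x2d,0x53,0xd2,0xbb}
#2 dst[0x12+2] := {0xc9,0xad}
#3 dst[0x17+2] := {0xc9,0xad}
query mem[0x11]=0x80, mem[0x12]=0xc9, mem[0x10]=0x6e, mem[0x18]=0xad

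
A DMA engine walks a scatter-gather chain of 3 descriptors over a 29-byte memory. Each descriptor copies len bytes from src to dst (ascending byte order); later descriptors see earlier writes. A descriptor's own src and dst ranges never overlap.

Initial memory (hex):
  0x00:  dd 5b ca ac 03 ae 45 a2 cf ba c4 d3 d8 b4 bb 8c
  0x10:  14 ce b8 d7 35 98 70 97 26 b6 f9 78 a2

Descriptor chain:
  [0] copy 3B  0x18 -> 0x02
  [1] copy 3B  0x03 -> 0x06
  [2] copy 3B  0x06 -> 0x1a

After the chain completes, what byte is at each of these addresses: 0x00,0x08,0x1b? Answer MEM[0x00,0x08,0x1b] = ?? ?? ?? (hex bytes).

MEM[0x00,0x08,0x1b] = dd ae f9

[0] 0x18->0x02 len=3 : 26 b6 f9
[1] 0x03->0x06 len=3 : b6 f9 ae
[2] 0x06->0x1a len=3 : b6 f9 ae
query mem[0x00]=0xdd, mem[0x08]=0xae, mem[0x1b]=0xf9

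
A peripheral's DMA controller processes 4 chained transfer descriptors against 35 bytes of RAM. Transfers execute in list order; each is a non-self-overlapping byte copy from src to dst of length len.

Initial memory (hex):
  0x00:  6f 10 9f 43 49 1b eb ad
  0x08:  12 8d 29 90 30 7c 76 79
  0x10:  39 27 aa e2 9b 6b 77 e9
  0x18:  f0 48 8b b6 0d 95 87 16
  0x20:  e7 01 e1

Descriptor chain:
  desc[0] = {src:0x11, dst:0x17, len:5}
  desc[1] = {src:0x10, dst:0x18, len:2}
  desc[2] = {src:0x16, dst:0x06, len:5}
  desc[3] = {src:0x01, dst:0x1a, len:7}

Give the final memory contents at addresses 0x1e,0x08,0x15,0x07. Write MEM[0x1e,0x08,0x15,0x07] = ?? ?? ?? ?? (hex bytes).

[0] 0x11->0x17 len=5 : 27 aa e2 9b 6b
[1] 0x10->0x18 len=2 : 39 27
[2] 0x16->0x06 len=5 : 77 27 39 27 9b
[3] 0x01->0x1a len=7 : 10 9f 43 49 1b 77 27
query mem[0x1e]=0x1b, mem[0x08]=0x39, mem[0x15]=0x6b, mem[0x07]=0x27

MEM[0x1e,0x08,0x15,0x07] = 1b 39 6b 27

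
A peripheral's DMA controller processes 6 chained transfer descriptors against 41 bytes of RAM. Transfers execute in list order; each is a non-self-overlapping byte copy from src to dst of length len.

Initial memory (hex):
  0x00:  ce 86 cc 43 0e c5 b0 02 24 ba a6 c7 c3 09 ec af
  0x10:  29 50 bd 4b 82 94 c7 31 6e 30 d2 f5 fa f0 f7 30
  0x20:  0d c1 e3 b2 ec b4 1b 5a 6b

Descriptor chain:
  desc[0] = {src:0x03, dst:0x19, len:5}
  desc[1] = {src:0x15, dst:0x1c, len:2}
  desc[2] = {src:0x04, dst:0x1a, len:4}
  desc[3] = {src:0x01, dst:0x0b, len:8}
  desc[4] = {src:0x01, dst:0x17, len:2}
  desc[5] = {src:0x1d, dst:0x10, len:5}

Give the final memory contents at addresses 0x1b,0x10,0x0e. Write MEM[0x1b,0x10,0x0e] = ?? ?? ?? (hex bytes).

[0] 0x03->0x19 len=5 : 43 0e c5 b0 02
[1] 0x15->0x1c len=2 : 94 c7
[2] 0x04->0x1a len=4 : 0e c5 b0 02
[3] 0x01->0x0b len=8 : 86 cc 43 0e c5 b0 02 24
[4] 0x01->0x17 len=2 : 86 cc
[5] 0x1d->0x10 len=5 : 02 f7 30 0d c1
query mem[0x1b]=0xc5, mem[0x10]=0x02, mem[0x0e]=0x0e

MEM[0x1b,0x10,0x0e] = c5 02 0e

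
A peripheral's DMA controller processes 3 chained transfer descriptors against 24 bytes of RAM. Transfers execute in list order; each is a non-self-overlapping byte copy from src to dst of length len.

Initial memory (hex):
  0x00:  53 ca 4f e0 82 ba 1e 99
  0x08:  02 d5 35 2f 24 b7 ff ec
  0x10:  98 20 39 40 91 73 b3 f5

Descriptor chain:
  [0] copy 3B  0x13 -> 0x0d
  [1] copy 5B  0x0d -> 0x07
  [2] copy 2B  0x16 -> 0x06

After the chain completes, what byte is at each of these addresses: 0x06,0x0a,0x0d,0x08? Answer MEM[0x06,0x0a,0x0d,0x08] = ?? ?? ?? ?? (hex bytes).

#0 dst[0x0d+3] := {0x40,0x91,0x73}
#1 dst[0x07+5] := {0x40,0x91,0x73,0x98,0x20}
#2 dst[0x06+2] := {0xb3,0xf5}
query mem[0x06]=0xb3, mem[0x0a]=0x98, mem[0x0d]=0x40, mem[0x08]=0x91

MEM[0x06,0x0a,0x0d,0x08] = b3 98 40 91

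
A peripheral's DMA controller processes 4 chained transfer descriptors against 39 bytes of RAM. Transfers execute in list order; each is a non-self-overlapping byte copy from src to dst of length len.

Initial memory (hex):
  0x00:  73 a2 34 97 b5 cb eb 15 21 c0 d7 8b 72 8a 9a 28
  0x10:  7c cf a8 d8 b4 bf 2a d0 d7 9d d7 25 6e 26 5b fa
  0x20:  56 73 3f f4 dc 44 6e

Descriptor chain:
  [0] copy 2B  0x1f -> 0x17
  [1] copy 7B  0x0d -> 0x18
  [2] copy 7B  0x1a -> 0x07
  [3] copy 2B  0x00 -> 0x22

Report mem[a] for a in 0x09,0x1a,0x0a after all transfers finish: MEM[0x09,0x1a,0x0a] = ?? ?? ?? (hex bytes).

MEM[0x09,0x1a,0x0a] = cf 28 a8

D0: mem[0x17..0x18] <- [fa 56]
D1: mem[0x18..0x1e] <- [8a 9a 28 7c cf a8 d8]
D2: mem[0x07..0x0d] <- [28 7c cf a8 d8 fa 56]
D3: mem[0x22..0x23] <- [73 a2]
query mem[0x09]=0xcf, mem[0x1a]=0x28, mem[0x0a]=0xa8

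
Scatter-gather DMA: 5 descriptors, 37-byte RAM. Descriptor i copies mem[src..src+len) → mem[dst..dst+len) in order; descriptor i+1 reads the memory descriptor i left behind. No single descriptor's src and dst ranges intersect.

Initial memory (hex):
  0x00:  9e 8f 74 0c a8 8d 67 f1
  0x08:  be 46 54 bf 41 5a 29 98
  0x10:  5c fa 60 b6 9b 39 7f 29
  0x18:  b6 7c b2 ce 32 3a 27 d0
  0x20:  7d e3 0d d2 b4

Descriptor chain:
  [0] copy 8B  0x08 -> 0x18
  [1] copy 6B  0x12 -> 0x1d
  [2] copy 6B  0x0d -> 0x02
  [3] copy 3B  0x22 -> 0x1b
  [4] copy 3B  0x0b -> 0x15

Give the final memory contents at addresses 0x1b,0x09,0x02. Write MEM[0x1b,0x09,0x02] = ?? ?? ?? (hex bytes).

MEM[0x1b,0x09,0x02] = 29 46 5a

#0 dst[0x18+8] := {0xbe,0x46,0x54,0xbf,0x41,0x5a,0x29,0x98}
#1 dst[0x1d+6] := {0x60,0xb6,0x9b,0x39,0x7f,0x29}
#2 dst[0x02+6] := {0x5a,0x29,0x98,0x5c,0xfa,0x60}
#3 dst[0x1b+3] := {0x29,0xd2,0xb4}
#4 dst[0x15+3] := {0xbf,0x41,0x5a}
query mem[0x1b]=0x29, mem[0x09]=0x46, mem[0x02]=0x5a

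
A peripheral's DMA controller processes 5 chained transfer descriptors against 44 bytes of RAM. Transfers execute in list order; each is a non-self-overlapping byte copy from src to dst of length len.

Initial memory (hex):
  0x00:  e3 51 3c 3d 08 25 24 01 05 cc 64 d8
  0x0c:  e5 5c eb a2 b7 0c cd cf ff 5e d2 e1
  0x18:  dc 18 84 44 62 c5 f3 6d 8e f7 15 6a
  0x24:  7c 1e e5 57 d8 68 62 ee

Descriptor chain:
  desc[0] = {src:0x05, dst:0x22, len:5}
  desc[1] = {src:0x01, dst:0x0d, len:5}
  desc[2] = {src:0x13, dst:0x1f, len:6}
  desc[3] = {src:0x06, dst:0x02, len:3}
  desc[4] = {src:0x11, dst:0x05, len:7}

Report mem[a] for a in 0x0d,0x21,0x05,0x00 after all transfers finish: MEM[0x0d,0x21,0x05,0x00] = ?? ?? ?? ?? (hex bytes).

  after D0: wrote 5B at 0x22 = 25240105cc
  after D1: wrote 5B at 0x0d = 513c3d0825
  after D2: wrote 6B at 0x1f = cfff5ed2e1dc
  after D3: wrote 3B at 0x02 = 240105
  after D4: wrote 7B at 0x05 = 25cdcfff5ed2e1
query mem[0x0d]=0x51, mem[0x21]=0x5e, mem[0x05]=0x25, mem[0x00]=0xe3

MEM[0x0d,0x21,0x05,0x00] = 51 5e 25 e3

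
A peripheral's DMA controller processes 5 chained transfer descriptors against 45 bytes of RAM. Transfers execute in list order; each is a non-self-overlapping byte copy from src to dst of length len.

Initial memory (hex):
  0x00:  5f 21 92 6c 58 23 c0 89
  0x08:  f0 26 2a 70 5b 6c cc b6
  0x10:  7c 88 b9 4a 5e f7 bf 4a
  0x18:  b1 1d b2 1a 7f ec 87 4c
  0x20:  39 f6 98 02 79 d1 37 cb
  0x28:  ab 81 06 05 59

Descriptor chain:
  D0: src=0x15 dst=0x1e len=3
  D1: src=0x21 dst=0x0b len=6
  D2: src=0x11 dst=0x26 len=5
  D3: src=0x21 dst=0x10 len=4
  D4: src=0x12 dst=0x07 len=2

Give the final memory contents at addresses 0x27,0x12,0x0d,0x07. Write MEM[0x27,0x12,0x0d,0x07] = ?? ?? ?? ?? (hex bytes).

  after D0: wrote 3B at 0x1e = f7bf4a
  after D1: wrote 6B at 0x0b = f6980279d137
  after D2: wrote 5B at 0x26 = 88b94a5ef7
  after D3: wrote 4B at 0x10 = f6980279
  after D4: wrote 2B at 0x07 = 0279
query mem[0x27]=0xb9, mem[0x12]=0x02, mem[0x0d]=0x02, mem[0x07]=0x02

MEM[0x27,0x12,0x0d,0x07] = b9 02 02 02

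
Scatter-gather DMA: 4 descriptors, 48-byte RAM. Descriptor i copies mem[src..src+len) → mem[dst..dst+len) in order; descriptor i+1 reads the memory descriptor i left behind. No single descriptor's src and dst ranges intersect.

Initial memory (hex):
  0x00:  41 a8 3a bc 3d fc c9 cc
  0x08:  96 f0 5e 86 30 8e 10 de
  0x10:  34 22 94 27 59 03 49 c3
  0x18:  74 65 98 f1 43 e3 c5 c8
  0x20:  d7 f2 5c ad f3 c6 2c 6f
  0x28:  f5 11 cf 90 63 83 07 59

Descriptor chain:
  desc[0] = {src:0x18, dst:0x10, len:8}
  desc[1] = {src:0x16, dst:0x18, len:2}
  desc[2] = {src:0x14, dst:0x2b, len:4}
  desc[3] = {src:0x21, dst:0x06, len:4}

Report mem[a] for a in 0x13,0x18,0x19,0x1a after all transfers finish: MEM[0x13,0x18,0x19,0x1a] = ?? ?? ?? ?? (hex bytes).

MEM[0x13,0x18,0x19,0x1a] = f1 c5 c8 98

#0 dst[0x10+8] := {0x74,0x65,0x98,0xf1,0x43,0xe3,0xc5,0xc8}
#1 dst[0x18+2] := {0xc5,0xc8}
#2 dst[0x2b+4] := {0x43,0xe3,0xc5,0xc8}
#3 dst[0x06+4] := {0xf2,0x5c,0xad,0xf3}
query mem[0x13]=0xf1, mem[0x18]=0xc5, mem[0x19]=0xc8, mem[0x1a]=0x98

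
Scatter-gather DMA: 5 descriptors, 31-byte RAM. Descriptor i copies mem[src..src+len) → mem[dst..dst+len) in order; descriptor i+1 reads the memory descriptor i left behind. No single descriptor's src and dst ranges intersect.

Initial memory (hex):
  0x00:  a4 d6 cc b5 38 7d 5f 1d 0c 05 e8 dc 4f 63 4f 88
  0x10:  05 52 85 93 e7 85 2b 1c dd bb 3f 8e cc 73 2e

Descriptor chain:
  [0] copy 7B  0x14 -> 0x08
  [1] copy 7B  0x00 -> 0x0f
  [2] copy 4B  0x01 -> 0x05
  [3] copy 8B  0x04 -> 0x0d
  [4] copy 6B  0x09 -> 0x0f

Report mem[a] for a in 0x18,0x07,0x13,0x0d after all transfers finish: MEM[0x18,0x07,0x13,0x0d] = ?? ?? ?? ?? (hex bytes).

MEM[0x18,0x07,0x13,0x0d] = dd b5 38 38

D0: mem[0x08..0x0e] <- [e7 85 2b 1c dd bb 3f]
D1: mem[0x0f..0x15] <- [a4 d6 cc b5 38 7d 5f]
D2: mem[0x05..0x08] <- [d6 cc b5 38]
D3: mem[0x0d..0x14] <- [38 d6 cc b5 38 85 2b 1c]
D4: mem[0x0f..0x14] <- [85 2b 1c dd 38 d6]
query mem[0x18]=0xdd, mem[0x07]=0xb5, mem[0x13]=0x38, mem[0x0d]=0x38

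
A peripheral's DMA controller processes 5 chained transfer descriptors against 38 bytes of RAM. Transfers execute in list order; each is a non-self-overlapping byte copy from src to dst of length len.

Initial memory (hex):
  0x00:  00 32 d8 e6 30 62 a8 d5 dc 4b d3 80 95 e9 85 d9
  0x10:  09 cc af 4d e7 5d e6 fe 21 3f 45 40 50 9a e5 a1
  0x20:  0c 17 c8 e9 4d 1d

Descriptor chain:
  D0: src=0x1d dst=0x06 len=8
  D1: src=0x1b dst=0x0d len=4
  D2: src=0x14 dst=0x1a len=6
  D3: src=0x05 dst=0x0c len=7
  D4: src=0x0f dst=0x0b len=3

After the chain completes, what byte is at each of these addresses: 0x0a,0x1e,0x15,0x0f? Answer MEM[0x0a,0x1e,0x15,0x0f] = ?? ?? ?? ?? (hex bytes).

MEM[0x0a,0x1e,0x15,0x0f] = 17 21 5d a1

D0: mem[0x06..0x0d] <- [9a e5 a1 0c 17 c8 e9 4d]
D1: mem[0x0d..0x10] <- [40 50 9a e5]
D2: mem[0x1a..0x1f] <- [e7 5d e6 fe 21 3f]
D3: mem[0x0c..0x12] <- [62 9a e5 a1 0c 17 c8]
D4: mem[0x0b..0x0d] <- [a1 0c 17]
query mem[0x0a]=0x17, mem[0x1e]=0x21, mem[0x15]=0x5d, mem[0x0f]=0xa1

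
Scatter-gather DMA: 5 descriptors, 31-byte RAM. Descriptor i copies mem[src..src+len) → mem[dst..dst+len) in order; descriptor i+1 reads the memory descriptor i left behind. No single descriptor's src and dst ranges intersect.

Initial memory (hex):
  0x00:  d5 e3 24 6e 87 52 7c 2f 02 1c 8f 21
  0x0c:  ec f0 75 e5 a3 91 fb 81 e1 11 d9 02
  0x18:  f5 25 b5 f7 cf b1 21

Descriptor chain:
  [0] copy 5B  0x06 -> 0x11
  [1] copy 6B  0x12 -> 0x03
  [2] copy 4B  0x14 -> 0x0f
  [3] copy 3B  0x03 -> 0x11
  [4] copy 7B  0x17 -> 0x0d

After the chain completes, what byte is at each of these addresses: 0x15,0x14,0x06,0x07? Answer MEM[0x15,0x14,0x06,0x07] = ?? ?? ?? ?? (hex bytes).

[0] 0x06->0x11 len=5 : 7c 2f 02 1c 8f
[1] 0x12->0x03 len=6 : 2f 02 1c 8f d9 02
[2] 0x14->0x0f len=4 : 1c 8f d9 02
[3] 0x03->0x11 len=3 : 2f 02 1c
[4] 0x17->0x0d len=7 : 02 f5 25 b5 f7 cf b1
query mem[0x15]=0x8f, mem[0x14]=0x1c, mem[0x06]=0x8f, mem[0x07]=0xd9

MEM[0x15,0x14,0x06,0x07] = 8f 1c 8f d9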